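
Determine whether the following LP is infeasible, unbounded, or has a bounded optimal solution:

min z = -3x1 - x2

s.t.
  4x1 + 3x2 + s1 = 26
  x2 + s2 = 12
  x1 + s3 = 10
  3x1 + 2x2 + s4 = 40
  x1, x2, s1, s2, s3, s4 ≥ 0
The point (6.5, 0) satisfies every constraint, so the LP is feasible; the constraints give x1 ≤ 10 and x2 ≤ 12, which with x1, x2 ≥ 0 keep the feasible region inside a bounded box. A feasible, bounded LP attains a finite optimum at a vertex.

Feasible with finite optimum z* = -19.5 at (6.5, 0).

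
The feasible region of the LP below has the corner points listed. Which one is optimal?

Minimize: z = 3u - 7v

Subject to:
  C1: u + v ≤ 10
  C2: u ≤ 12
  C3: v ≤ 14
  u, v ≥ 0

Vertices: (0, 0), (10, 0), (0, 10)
Evaluating z = 3u - 7v at each vertex:
  (0, 0): z = 0
  (10, 0): z = 30
  (0, 10): z = -70

The smallest value is z = -70, attained at (0, 10).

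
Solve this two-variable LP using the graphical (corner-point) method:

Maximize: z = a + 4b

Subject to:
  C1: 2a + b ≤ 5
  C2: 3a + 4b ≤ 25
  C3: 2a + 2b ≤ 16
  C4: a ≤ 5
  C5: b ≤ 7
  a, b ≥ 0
Each vertex is the intersection of two constraint boundaries that also satisfies all remaining constraints:
  a = 0 and b = 0 → (0, 0)
  2a + b = 5 and b = 0 → (2.5, 0)
  2a + b = 5 and a = 0 → (0, 5)

Evaluating z = a + 4b at each vertex:
  (0, 0): z = 0
  (2.5, 0): z = 2.5
  (0, 5): z = 20

The maximum is at (0, 5) with z = 20.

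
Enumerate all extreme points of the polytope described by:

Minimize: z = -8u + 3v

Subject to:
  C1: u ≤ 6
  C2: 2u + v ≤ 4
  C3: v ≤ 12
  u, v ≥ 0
Each vertex is the intersection of two constraint boundaries that also satisfies all remaining constraints:
  u = 0 and v = 0 → (0, 0)
  2u + v = 4 and v = 0 → (2, 0)
  2u + v = 4 and u = 0 → (0, 4)

Vertices: (0, 0), (2, 0), (0, 4)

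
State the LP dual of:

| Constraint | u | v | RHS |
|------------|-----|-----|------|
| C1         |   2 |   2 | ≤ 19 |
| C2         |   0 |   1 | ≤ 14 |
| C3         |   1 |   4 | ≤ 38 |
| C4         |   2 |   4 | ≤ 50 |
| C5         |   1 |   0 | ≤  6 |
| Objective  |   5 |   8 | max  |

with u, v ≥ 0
Minimize: z = 19y1 + 14y2 + 38y3 + 50y4 + 6y5

Subject to:
  C1: -2y1 - y3 - 2y4 - y5 ≤ -5
  C2: -2y1 - y2 - 4y3 - 4y4 ≤ -8
  y1, y2, y3, y4, y5 ≥ 0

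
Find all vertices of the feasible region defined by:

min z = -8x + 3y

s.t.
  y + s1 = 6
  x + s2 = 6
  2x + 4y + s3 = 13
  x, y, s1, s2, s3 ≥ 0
Each vertex is the intersection of two constraint boundaries that also satisfies all remaining constraints:
  x = 0 and y = 0 → (0, 0)
  x = 6 and y = 0 → (6, 0)
  x = 6 and 2x + 4y = 13 → (6, 0.25)
  2x + 4y = 13 and x = 0 → (0, 3.25)

Vertices: (0, 0), (6, 0), (6, 0.25), (0, 3.25)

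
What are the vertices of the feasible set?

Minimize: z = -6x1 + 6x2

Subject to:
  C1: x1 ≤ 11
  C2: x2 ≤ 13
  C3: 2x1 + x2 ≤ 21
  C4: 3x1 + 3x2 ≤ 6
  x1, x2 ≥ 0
Each vertex is the intersection of two constraint boundaries that also satisfies all remaining constraints:
  x1 = 0 and x2 = 0 → (0, 0)
  3x1 + 3x2 = 6 and x2 = 0 → (2, 0)
  3x1 + 3x2 = 6 and x1 = 0 → (0, 2)

Vertices: (0, 0), (2, 0), (0, 2)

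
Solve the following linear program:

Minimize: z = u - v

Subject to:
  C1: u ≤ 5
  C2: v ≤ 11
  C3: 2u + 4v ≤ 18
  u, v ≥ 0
u = 0, v = 4.5, z = -4.5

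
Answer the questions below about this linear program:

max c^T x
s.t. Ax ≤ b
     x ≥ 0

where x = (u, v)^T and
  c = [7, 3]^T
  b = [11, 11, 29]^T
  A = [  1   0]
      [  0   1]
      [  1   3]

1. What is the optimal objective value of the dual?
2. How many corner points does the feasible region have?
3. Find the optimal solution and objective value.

1. 95 (by strong duality, equal to the primal optimum)
2. 4
3. u = 11, v = 6, z = 95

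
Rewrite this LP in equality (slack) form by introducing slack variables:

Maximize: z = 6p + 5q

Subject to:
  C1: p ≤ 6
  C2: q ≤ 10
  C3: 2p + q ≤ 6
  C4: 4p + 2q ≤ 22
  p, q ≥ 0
max z = 6p + 5q

s.t.
  p + s1 = 6
  q + s2 = 10
  2p + q + s3 = 6
  4p + 2q + s4 = 22
  p, q, s1, s2, s3, s4 ≥ 0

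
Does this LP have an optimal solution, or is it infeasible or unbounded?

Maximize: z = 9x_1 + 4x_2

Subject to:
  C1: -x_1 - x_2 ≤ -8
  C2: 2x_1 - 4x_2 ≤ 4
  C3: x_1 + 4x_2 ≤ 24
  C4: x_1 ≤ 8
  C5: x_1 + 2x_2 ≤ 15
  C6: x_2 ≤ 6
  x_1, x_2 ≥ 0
The point (8, 3.5) satisfies every constraint, so the LP is feasible; the constraints give x_1 ≤ 8 and x_2 ≤ 6, which with x_1, x_2 ≥ 0 keep the feasible region inside a bounded box. A feasible, bounded LP attains a finite optimum at a vertex.

Evaluating z = 9x_1 + 4x_2 at each vertex:
  (6, 2): z = 62
  (8, 3): z = 84
  (8, 3.5): z = 86
  (6, 4.5): z = 72
  (2.667, 5.333): z = 45.33

Bounded optimum: z* = 86 at (8, 3.5).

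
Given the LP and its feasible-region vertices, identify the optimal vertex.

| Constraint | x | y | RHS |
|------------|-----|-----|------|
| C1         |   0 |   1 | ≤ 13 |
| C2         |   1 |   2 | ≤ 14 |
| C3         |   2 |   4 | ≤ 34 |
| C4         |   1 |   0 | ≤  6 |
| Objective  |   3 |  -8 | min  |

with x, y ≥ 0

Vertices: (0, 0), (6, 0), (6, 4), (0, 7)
Evaluating z = 3x - 8y at each vertex:
  (0, 0): z = 0
  (6, 0): z = 18
  (6, 4): z = -14
  (0, 7): z = -56

The smallest value is z = -56, attained at (0, 7).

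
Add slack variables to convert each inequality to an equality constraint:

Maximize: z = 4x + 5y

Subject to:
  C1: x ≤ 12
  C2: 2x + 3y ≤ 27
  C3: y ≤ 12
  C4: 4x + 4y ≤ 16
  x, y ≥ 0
max z = 4x + 5y

s.t.
  x + s1 = 12
  2x + 3y + s2 = 27
  y + s3 = 12
  4x + 4y + s4 = 16
  x, y, s1, s2, s3, s4 ≥ 0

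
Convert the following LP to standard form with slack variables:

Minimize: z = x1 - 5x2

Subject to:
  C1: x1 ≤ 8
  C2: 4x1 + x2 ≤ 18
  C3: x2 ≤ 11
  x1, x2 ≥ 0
min z = x1 - 5x2

s.t.
  x1 + s1 = 8
  4x1 + x2 + s2 = 18
  x2 + s3 = 11
  x1, x2, s1, s2, s3 ≥ 0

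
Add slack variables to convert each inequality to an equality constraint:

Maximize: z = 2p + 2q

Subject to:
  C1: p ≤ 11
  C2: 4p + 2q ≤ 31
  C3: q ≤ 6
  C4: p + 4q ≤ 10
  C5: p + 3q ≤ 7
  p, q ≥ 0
max z = 2p + 2q

s.t.
  p + s1 = 11
  4p + 2q + s2 = 31
  q + s3 = 6
  p + 4q + s4 = 10
  p + 3q + s5 = 7
  p, q, s1, s2, s3, s4, s5 ≥ 0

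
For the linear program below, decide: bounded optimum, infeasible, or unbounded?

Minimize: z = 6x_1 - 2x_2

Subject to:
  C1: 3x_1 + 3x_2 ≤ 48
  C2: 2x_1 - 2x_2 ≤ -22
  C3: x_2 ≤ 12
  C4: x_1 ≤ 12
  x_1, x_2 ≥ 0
The point (0, 12) satisfies every constraint, so the LP is feasible; the constraints give x_1 ≤ 12 and x_2 ≤ 12, which with x_1, x_2 ≥ 0 keep the feasible region inside a bounded box. A feasible, bounded LP attains a finite optimum at a vertex.

Evaluating z = 6x_1 - 2x_2 at each vertex:
  (0, 11): z = -22
  (1, 12): z = -18
  (0, 12): z = -24

The LP has an optimal solution: (0, 12) with z = -24.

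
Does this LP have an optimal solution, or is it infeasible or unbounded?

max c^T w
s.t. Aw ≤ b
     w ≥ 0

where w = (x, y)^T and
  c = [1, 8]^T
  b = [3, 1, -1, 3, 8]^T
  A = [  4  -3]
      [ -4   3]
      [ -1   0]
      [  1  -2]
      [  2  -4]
Feasible point: (1, 1) satisfies every constraint, so the LP is feasible.
Direction d = (3, 4): for each constraint row a, a·d ≤ 0 —
  (4)(3) + (-3)(4) = 0 ≤ 0
  (-4)(3) + (3)(4) = 0 ≤ 0
  (-1)(3) + (0)(4) = -3 ≤ 0
  (1)(3) + (-2)(4) = -5 ≤ 0
  (2)(3) + (-4)(4) = -10 ≤ 0
and d ≥ 0, so (1, 1) + t·d stays feasible for every t ≥ 0. Along this ray z = x + 8y changes by 35 per unit t, so z → +∞.

Unbounded: there is a feasible ray along which z → +∞.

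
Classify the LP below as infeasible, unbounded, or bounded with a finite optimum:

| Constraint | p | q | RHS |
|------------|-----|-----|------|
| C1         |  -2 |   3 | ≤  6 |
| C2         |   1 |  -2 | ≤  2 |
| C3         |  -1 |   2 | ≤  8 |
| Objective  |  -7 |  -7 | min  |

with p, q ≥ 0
Feasible point: (0, 0) satisfies every constraint, so the LP is feasible.
Direction d = (2, 1): for each constraint row a, a·d ≤ 0 —
  (-2)(2) + (3)(1) = -1 ≤ 0
  (1)(2) + (-2)(1) = 0 ≤ 0
  (-1)(2) + (2)(1) = 0 ≤ 0
and d ≥ 0, so (0, 0) + t·d stays feasible for every t ≥ 0. Along this ray z = -7p - 7q changes by -21 per unit t, so z → −∞.

Unbounded: there is a feasible ray along which z → −∞.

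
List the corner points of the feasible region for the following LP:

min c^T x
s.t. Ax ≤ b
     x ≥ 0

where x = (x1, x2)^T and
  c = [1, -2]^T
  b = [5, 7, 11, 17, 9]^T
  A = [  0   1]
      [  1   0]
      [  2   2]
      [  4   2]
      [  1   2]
Each vertex is the intersection of two constraint boundaries that also satisfies all remaining constraints:
  x1 = 0 and x2 = 0 → (0, 0)
  4x1 + 2x2 = 17 and x2 = 0 → (4.25, 0)
  2x1 + 2x2 = 11 and 4x1 + 2x2 = 17 → (3, 2.5)
  2x1 + 2x2 = 11 and x1 + 2x2 = 9 → (2, 3.5)
  x1 + 2x2 = 9 and x1 = 0 → (0, 4.5)

Vertices: (0, 0), (4.25, 0), (3, 2.5), (2, 3.5), (0, 4.5)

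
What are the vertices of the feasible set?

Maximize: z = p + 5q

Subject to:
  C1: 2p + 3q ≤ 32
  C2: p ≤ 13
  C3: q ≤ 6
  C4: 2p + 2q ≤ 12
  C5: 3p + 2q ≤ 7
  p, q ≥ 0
Each vertex is the intersection of two constraint boundaries that also satisfies all remaining constraints:
  p = 0 and q = 0 → (0, 0)
  3p + 2q = 7 and q = 0 → (2.333, 0)
  3p + 2q = 7 and p = 0 → (0, 3.5)

Vertices: (0, 0), (2.333, 0), (0, 3.5)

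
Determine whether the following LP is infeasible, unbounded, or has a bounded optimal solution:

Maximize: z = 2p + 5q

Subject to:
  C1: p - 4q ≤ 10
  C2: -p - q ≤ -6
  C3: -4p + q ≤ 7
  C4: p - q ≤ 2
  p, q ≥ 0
Feasible point: (0, 6) satisfies every constraint, so the LP is feasible.
Direction d = (1, 1): for each constraint row a, a·d ≤ 0 —
  (1)(1) + (-4)(1) = -3 ≤ 0
  (-1)(1) + (-1)(1) = -2 ≤ 0
  (-4)(1) + (1)(1) = -3 ≤ 0
  (1)(1) + (-1)(1) = 0 ≤ 0
and d ≥ 0, so (0, 6) + t·d stays feasible for every t ≥ 0. Along this ray z = 2p + 5q changes by 7 per unit t, so z → +∞.

Unbounded: there is a feasible ray along which z → +∞.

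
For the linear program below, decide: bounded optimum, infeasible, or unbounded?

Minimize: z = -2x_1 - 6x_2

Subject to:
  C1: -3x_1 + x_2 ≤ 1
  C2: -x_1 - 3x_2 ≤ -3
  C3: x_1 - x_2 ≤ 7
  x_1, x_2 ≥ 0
Feasible point: (0, 1) satisfies every constraint, so the LP is feasible.
Direction d = (1, 1): for each constraint row a, a·d ≤ 0 —
  (-3)(1) + (1)(1) = -2 ≤ 0
  (-1)(1) + (-3)(1) = -4 ≤ 0
  (1)(1) + (-1)(1) = 0 ≤ 0
and d ≥ 0, so (0, 1) + t·d stays feasible for every t ≥ 0. Along this ray z = -2x_1 - 6x_2 changes by -8 per unit t, so z → −∞.

Unbounded: there is a feasible ray along which z → −∞.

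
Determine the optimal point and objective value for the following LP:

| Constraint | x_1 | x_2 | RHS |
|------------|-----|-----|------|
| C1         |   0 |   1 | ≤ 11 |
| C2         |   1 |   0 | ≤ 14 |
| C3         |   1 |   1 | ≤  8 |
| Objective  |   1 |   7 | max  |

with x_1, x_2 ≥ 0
Each vertex is the intersection of two constraint boundaries that also satisfies all remaining constraints:
  x_1 = 0 and x_2 = 0 → (0, 0)
  x_1 + x_2 = 8 and x_2 = 0 → (8, 0)
  x_1 + x_2 = 8 and x_1 = 0 → (0, 8)

Evaluating z = x_1 + 7x_2 at each vertex:
  (0, 0): z = 0
  (8, 0): z = 8
  (0, 8): z = 56

The maximum is at (0, 8) with z = 56.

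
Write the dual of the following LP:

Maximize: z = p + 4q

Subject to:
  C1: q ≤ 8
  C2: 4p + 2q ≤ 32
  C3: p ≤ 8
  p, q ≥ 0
Minimize: z = 8y1 + 32y2 + 8y3

Subject to:
  C1: -4y2 - y3 ≤ -1
  C2: -y1 - 2y2 ≤ -4
  y1, y2, y3 ≥ 0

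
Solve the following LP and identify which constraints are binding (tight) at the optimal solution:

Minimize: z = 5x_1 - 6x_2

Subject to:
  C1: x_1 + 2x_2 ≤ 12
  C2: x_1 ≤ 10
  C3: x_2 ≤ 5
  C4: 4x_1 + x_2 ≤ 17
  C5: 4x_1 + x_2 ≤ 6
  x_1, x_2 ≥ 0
Optimal: x_1 = 0, x_2 = 5
Slack at optimum:
  C1: slack = 2
  C2: slack = 10
  C3: slack = 0 (binding)
  C4: slack = 12
  C5: slack = 1
  x_1 ≥ 0: x_1 = 0 (binding)
  x_2 ≥ 0: x_2 = 5
Binding constraints: C3, x_1 ≥ 0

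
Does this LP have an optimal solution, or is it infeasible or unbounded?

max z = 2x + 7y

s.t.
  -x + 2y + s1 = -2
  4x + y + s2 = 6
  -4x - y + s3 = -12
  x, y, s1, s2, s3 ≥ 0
The row 4x + y + s2 = 6 with s2 ≥ 0 requires 4x + y ≤ 6, while the row -4x - y + s3 = -12 with s3 ≥ 0 is equivalent to 4x + y ≥ 12. Together they would need 12 ≤ 4x + y ≤ 6, which is impossible since 12 > 6. No point satisfies all constraints.

The feasible region is empty; the LP is infeasible.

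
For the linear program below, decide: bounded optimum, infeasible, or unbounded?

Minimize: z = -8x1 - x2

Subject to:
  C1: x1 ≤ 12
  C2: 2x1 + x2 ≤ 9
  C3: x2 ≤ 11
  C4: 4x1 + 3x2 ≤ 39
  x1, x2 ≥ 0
The point (4.5, 0) satisfies every constraint, so the LP is feasible; the constraints give x1 ≤ 12 and x2 ≤ 11, which with x1, x2 ≥ 0 keep the feasible region inside a bounded box. A feasible, bounded LP attains a finite optimum at a vertex.

Evaluating z = -8x1 - x2 at each vertex:
  (0, 0): z = 0
  (4.5, 0): z = -36
  (0, 9): z = -9

The LP has an optimal solution: (4.5, 0) with z = -36.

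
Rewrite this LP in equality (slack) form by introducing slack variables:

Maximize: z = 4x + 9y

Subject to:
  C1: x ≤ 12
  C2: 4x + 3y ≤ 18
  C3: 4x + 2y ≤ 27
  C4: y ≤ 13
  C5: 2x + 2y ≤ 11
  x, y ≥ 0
max z = 4x + 9y

s.t.
  x + s1 = 12
  4x + 3y + s2 = 18
  4x + 2y + s3 = 27
  y + s4 = 13
  2x + 2y + s5 = 11
  x, y, s1, s2, s3, s4, s5 ≥ 0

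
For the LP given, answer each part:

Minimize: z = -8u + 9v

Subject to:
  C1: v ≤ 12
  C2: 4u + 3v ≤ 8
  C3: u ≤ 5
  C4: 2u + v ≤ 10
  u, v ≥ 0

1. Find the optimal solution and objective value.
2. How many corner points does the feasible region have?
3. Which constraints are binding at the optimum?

1. u = 2, v = 0, z = -16
2. 3
3. C2, v ≥ 0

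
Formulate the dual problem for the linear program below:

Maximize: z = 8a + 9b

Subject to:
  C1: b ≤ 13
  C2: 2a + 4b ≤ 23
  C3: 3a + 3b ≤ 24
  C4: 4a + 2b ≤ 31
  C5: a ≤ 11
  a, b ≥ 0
Minimize: z = 13y1 + 23y2 + 24y3 + 31y4 + 11y5

Subject to:
  C1: -2y2 - 3y3 - 4y4 - y5 ≤ -8
  C2: -y1 - 4y2 - 3y3 - 2y4 ≤ -9
  y1, y2, y3, y4, y5 ≥ 0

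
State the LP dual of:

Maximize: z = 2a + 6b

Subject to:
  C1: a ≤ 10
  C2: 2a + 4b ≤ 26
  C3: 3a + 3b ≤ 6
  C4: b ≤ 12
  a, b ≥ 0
Minimize: z = 10y1 + 26y2 + 6y3 + 12y4

Subject to:
  C1: -y1 - 2y2 - 3y3 ≤ -2
  C2: -4y2 - 3y3 - y4 ≤ -6
  y1, y2, y3, y4 ≥ 0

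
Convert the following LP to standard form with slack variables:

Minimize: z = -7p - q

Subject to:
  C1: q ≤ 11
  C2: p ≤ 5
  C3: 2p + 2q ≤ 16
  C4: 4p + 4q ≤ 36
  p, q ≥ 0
min z = -7p - q

s.t.
  q + s1 = 11
  p + s2 = 5
  2p + 2q + s3 = 16
  4p + 4q + s4 = 36
  p, q, s1, s2, s3, s4 ≥ 0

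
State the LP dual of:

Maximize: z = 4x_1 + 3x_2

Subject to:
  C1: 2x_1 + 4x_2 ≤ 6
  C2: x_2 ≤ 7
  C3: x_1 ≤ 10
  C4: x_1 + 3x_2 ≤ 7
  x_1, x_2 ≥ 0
Minimize: z = 6y1 + 7y2 + 10y3 + 7y4

Subject to:
  C1: -2y1 - y3 - y4 ≤ -4
  C2: -4y1 - y2 - 3y4 ≤ -3
  y1, y2, y3, y4 ≥ 0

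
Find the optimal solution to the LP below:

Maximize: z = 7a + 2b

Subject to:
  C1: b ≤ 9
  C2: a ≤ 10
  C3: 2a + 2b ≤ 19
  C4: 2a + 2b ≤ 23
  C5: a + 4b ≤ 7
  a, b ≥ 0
a = 7, b = 0, z = 49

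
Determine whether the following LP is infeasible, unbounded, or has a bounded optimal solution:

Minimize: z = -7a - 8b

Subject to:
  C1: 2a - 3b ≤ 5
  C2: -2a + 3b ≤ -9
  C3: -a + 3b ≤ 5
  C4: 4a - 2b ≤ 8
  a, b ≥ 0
C1 requires 2a - 3b ≤ 5, while C2 (-2a + 3b ≤ -9) is equivalent to 2a - 3b ≥ 9. Together they would need 9 ≤ 2a - 3b ≤ 5, which is impossible since 9 > 5. No point satisfies all constraints.

Infeasible: no point satisfies all constraints simultaneously.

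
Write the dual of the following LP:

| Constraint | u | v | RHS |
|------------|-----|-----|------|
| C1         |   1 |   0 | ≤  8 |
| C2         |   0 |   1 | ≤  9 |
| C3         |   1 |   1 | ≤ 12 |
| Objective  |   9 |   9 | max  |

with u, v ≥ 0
Minimize: z = 8y1 + 9y2 + 12y3

Subject to:
  C1: -y1 - y3 ≤ -9
  C2: -y2 - y3 ≤ -9
  y1, y2, y3 ≥ 0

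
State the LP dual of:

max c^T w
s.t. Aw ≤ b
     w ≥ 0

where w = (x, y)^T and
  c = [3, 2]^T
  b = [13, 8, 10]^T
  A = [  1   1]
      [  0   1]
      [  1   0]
Minimize: z = 13y1 + 8y2 + 10y3

Subject to:
  C1: -y1 - y3 ≤ -3
  C2: -y1 - y2 ≤ -2
  y1, y2, y3 ≥ 0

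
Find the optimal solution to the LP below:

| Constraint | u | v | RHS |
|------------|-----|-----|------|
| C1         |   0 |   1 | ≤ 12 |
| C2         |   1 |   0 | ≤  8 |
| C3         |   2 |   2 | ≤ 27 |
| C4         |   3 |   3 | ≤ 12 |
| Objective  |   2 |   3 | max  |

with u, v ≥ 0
Each vertex is the intersection of two constraint boundaries that also satisfies all remaining constraints:
  u = 0 and v = 0 → (0, 0)
  3u + 3v = 12 and v = 0 → (4, 0)
  3u + 3v = 12 and u = 0 → (0, 4)

Evaluating z = 2u + 3v at each vertex:
  (0, 0): z = 0
  (4, 0): z = 8
  (0, 4): z = 12

The maximum is at (0, 4) with z = 12.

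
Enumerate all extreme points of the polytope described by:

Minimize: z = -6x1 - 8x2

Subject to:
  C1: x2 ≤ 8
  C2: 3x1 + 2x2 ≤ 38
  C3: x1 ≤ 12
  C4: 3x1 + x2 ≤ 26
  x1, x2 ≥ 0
Each vertex is the intersection of two constraint boundaries that also satisfies all remaining constraints:
  x1 = 0 and x2 = 0 → (0, 0)
  3x1 + x2 = 26 and x2 = 0 → (8.667, 0)
  x2 = 8 and 3x1 + x2 = 26 → (6, 8)
  x2 = 8 and x1 = 0 → (0, 8)

Vertices: (0, 0), (8.667, 0), (6, 8), (0, 8)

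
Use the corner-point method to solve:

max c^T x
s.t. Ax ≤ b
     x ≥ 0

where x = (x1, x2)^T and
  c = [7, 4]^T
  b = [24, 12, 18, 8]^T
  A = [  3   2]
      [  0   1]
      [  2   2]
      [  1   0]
x1 = 8, x2 = 0, z = 56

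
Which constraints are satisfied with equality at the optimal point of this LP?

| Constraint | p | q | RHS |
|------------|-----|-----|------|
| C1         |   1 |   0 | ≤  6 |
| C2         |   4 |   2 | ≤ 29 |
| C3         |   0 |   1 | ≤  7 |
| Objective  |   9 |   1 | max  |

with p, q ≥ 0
Optimal: p = 6, q = 2.5
Binding: C1, C2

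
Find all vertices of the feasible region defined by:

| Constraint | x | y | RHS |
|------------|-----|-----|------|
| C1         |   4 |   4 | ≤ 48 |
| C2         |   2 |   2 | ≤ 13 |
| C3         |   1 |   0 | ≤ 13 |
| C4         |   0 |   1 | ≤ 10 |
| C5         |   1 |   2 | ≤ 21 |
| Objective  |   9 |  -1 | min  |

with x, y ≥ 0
Each vertex is the intersection of two constraint boundaries that also satisfies all remaining constraints:
  x = 0 and y = 0 → (0, 0)
  2x + 2y = 13 and y = 0 → (6.5, 0)
  2x + 2y = 13 and x = 0 → (0, 6.5)

Vertices: (0, 0), (6.5, 0), (0, 6.5)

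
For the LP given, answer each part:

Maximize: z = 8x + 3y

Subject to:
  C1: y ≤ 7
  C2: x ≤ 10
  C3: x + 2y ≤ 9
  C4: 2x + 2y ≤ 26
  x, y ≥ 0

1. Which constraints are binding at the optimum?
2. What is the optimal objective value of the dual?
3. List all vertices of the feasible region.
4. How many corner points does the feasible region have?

1. C3, y ≥ 0
2. 72 (by strong duality, equal to the primal optimum)
3. (0, 0), (9, 0), (0, 4.5)
4. 3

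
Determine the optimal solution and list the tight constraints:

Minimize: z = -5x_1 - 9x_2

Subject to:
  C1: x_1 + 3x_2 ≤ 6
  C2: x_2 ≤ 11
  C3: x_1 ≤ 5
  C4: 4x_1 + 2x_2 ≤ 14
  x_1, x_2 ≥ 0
Optimal: x_1 = 3, x_2 = 1
Binding: C1, C4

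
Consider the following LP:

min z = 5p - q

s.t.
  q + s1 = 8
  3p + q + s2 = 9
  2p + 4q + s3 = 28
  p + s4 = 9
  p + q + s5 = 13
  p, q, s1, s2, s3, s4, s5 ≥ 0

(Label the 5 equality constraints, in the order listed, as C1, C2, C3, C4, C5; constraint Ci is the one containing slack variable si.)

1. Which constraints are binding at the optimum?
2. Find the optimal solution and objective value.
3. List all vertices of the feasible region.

1. C3, p ≥ 0
2. p = 0, q = 7, z = -7
3. (0, 0), (3, 0), (0.8, 6.6), (0, 7)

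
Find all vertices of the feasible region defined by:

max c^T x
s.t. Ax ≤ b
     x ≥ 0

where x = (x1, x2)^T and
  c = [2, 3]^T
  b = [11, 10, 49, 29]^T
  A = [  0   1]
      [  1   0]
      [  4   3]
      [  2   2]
Each vertex is the intersection of two constraint boundaries that also satisfies all remaining constraints:
  x1 = 0 and x2 = 0 → (0, 0)
  x1 = 10 and x2 = 0 → (10, 0)
  x1 = 10 and 4x1 + 3x2 = 49 → (10, 3)
  4x1 + 3x2 = 49 and 2x1 + 2x2 = 29 → (5.5, 9)
  x2 = 11 and 2x1 + 2x2 = 29 → (3.5, 11)
  x2 = 11 and x1 = 0 → (0, 11)

Vertices: (0, 0), (10, 0), (10, 3), (5.5, 9), (3.5, 11), (0, 11)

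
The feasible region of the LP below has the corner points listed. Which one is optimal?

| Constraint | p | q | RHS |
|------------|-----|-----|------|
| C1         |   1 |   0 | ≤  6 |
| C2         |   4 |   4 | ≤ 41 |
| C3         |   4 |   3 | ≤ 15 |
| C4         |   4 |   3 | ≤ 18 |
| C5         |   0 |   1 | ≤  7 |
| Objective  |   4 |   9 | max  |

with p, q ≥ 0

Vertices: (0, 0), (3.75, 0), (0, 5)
Evaluating z = 4p + 9q at each vertex:
  (0, 0): z = 0
  (3.75, 0): z = 15
  (0, 5): z = 45

The largest value is z = 45, attained at (0, 5).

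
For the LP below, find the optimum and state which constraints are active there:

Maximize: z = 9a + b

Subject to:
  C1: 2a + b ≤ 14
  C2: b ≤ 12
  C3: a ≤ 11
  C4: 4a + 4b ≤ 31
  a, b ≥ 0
Optimal: a = 7, b = 0
Slack at optimum:
  C1: slack = 0 (binding)
  C2: slack = 12
  C3: slack = 4
  C4: slack = 3
  a ≥ 0: a = 7
  b ≥ 0: b = 0 (binding)
Binding constraints: C1, b ≥ 0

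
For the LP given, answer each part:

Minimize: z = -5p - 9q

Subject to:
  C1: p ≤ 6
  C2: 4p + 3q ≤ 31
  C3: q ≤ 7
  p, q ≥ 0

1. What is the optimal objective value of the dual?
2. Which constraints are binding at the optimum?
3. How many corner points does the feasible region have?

1. -75.5 (by strong duality, equal to the primal optimum)
2. C2, C3
3. 5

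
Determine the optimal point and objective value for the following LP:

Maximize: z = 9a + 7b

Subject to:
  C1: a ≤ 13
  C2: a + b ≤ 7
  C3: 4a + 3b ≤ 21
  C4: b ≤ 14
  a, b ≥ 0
a = 0, b = 7, z = 49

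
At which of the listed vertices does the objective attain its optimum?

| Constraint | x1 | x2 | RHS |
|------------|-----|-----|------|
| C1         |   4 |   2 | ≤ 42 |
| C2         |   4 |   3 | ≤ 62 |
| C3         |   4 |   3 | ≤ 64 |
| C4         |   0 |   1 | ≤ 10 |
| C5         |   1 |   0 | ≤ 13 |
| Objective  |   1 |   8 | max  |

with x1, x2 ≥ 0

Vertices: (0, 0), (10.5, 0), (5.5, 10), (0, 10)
(5.5, 10) with z = 85.5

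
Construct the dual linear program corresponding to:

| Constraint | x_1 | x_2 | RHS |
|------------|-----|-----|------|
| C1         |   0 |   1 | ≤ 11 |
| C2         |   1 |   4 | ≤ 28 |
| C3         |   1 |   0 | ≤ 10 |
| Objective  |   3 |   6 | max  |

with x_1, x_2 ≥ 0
Minimize: z = 11y1 + 28y2 + 10y3

Subject to:
  C1: -y2 - y3 ≤ -3
  C2: -y1 - 4y2 ≤ -6
  y1, y2, y3 ≥ 0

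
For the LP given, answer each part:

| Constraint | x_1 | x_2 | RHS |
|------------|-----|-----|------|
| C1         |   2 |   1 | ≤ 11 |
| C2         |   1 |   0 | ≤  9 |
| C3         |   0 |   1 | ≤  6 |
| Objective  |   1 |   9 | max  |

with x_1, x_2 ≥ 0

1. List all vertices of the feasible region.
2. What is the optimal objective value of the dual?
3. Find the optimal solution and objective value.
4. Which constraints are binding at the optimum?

1. (0, 0), (5.5, 0), (2.5, 6), (0, 6)
2. 56.5 (by strong duality, equal to the primal optimum)
3. x_1 = 2.5, x_2 = 6, z = 56.5
4. C1, C3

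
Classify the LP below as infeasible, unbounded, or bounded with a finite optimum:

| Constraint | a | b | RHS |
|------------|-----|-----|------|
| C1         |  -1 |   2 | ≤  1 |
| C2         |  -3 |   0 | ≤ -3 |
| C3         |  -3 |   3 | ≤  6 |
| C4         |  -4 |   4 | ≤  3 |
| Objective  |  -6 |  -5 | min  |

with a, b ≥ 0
Feasible point: (1, 0) satisfies every constraint, so the LP is feasible.
Direction d = (1, 0): for each constraint row a, a·d ≤ 0 —
  (-1)(1) + (2)(0) = -1 ≤ 0
  (-3)(1) + (0)(0) = -3 ≤ 0
  (-3)(1) + (3)(0) = -3 ≤ 0
  (-4)(1) + (4)(0) = -4 ≤ 0
and d ≥ 0, so (1, 0) + t·d stays feasible for every t ≥ 0. Along this ray z = -6a - 5b changes by -6 per unit t, so z → −∞.

Unbounded: there is a feasible ray along which z → −∞.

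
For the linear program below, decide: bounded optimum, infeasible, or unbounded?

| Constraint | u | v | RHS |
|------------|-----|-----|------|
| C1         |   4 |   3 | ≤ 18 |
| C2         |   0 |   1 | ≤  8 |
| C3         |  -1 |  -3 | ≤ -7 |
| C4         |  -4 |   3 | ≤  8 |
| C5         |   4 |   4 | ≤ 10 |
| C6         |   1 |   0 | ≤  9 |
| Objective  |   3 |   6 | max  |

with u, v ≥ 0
The point (0, 2.5) satisfies every constraint, so the LP is feasible; the constraints give u ≤ 9 and v ≤ 8, which with u, v ≥ 0 keep the feasible region inside a bounded box. A feasible, bounded LP attains a finite optimum at a vertex.

The LP has an optimal solution: (0, 2.5) with z = 15.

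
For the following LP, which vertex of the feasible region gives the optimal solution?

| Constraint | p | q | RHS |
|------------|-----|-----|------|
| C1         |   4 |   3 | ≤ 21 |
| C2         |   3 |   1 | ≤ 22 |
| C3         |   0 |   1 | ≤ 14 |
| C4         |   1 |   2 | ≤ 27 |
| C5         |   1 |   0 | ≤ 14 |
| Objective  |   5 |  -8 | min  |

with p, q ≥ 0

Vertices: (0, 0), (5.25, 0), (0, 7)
(0, 7) with z = -56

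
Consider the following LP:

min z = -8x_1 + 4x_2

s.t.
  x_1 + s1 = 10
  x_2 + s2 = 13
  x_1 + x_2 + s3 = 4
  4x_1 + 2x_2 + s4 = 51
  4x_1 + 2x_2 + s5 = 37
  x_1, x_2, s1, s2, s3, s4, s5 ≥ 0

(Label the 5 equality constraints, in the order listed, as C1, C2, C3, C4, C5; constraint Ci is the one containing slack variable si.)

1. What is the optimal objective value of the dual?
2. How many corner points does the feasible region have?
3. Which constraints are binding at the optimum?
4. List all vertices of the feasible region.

1. -32 (by strong duality, equal to the primal optimum)
2. 3
3. C3, x_2 ≥ 0
4. (0, 0), (4, 0), (0, 4)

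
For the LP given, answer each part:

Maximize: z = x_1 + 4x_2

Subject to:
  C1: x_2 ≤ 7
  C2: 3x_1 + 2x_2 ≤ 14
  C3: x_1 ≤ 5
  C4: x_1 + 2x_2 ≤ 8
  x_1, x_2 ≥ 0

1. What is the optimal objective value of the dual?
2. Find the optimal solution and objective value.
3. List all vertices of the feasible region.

1. 16 (by strong duality, equal to the primal optimum)
2. x_1 = 0, x_2 = 4, z = 16
3. (0, 0), (4.667, 0), (3, 2.5), (0, 4)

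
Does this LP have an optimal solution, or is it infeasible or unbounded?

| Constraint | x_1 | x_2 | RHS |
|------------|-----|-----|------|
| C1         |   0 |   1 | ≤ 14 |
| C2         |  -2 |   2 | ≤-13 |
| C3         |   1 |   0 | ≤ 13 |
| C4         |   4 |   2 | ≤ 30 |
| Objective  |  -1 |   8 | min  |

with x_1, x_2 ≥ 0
The point (7.5, 0) satisfies every constraint, so the LP is feasible; the constraints give x_1 ≤ 13 and x_2 ≤ 14, which with x_1, x_2 ≥ 0 keep the feasible region inside a bounded box. A feasible, bounded LP attains a finite optimum at a vertex.

Evaluating z = -x_1 + 8x_2 at each vertex:
  (6.5, 0): z = -6.5
  (7.5, 0): z = -7.5
  (7.167, 0.6667): z = -1.833

Feasible with finite optimum z* = -7.5 at (7.5, 0).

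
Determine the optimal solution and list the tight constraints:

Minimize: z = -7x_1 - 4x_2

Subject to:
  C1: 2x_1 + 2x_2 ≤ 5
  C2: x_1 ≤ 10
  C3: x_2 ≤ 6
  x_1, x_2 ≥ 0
Optimal: x_1 = 2.5, x_2 = 0
Binding: C1, x_2 ≥ 0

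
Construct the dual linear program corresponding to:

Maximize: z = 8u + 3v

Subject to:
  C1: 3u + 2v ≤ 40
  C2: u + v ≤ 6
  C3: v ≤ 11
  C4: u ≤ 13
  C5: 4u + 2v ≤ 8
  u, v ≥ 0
Minimize: z = 40y1 + 6y2 + 11y3 + 13y4 + 8y5

Subject to:
  C1: -3y1 - y2 - y4 - 4y5 ≤ -8
  C2: -2y1 - y2 - y3 - 2y5 ≤ -3
  y1, y2, y3, y4, y5 ≥ 0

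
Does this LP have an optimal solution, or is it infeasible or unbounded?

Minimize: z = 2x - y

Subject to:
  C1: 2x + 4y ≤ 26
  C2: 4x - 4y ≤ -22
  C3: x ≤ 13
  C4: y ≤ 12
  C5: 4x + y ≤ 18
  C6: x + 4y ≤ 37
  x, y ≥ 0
The point (0, 6.5) satisfies every constraint, so the LP is feasible; the constraints give x ≤ 13 and y ≤ 12, which with x, y ≥ 0 keep the feasible region inside a bounded box. A feasible, bounded LP attains a finite optimum at a vertex.

Evaluating z = 2x - y at each vertex:
  (0, 5.5): z = -5.5
  (0.6667, 6.167): z = -4.833
  (0, 6.5): z = -6.5

Feasible with finite optimum z* = -6.5 at (0, 6.5).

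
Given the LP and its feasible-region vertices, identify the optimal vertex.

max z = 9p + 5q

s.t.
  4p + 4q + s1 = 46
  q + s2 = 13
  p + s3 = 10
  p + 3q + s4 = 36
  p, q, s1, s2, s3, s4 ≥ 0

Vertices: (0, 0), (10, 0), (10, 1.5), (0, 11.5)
Evaluating z = 9p + 5q at each vertex:
  (0, 0): z = 0
  (10, 0): z = 90
  (10, 1.5): z = 97.5
  (0, 11.5): z = 57.5

The largest value is z = 97.5, attained at (10, 1.5).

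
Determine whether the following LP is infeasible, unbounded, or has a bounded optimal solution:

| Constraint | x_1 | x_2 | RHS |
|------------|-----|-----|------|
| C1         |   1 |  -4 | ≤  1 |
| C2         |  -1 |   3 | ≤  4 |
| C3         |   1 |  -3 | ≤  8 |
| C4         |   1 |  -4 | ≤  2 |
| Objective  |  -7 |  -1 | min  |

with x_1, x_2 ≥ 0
Feasible point: (0, 0) satisfies every constraint, so the LP is feasible.
Direction d = (3, 1): for each constraint row a, a·d ≤ 0 —
  (1)(3) + (-4)(1) = -1 ≤ 0
  (-1)(3) + (3)(1) = 0 ≤ 0
  (1)(3) + (-3)(1) = 0 ≤ 0
  (1)(3) + (-4)(1) = -1 ≤ 0
and d ≥ 0, so (0, 0) + t·d stays feasible for every t ≥ 0. Along this ray z = -7x_1 - x_2 changes by -22 per unit t, so z → −∞.

Unbounded — the objective can decrease without bound over the feasible region.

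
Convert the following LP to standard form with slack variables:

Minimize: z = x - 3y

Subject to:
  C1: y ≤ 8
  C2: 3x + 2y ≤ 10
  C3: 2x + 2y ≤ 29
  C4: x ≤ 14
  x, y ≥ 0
min z = x - 3y

s.t.
  y + s1 = 8
  3x + 2y + s2 = 10
  2x + 2y + s3 = 29
  x + s4 = 14
  x, y, s1, s2, s3, s4 ≥ 0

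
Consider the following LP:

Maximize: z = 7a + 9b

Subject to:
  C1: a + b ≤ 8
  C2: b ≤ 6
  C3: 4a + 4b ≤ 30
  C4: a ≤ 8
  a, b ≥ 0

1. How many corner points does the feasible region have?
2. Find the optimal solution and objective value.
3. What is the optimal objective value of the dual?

1. 4
2. a = 1.5, b = 6, z = 64.5
3. 64.5 (by strong duality, equal to the primal optimum)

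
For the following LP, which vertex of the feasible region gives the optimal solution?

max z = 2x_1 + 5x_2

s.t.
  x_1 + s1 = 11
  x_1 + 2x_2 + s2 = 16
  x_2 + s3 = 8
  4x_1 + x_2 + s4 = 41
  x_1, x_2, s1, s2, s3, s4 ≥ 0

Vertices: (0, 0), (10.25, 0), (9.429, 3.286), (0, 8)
Evaluating z = 2x_1 + 5x_2 at each vertex:
  (0, 0): z = 0
  (10.25, 0): z = 20.5
  (9.429, 3.286): z = 35.29
  (0, 8): z = 40

The largest value is z = 40, attained at (0, 8).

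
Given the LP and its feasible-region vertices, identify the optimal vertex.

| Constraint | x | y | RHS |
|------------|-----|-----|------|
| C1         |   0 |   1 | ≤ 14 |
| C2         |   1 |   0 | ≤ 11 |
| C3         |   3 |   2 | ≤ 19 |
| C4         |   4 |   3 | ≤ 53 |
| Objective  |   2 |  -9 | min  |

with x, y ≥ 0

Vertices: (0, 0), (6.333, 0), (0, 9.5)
Evaluating z = 2x - 9y at each vertex:
  (0, 0): z = 0
  (6.333, 0): z = 12.67
  (0, 9.5): z = -85.5

The smallest value is z = -85.5, attained at (0, 9.5).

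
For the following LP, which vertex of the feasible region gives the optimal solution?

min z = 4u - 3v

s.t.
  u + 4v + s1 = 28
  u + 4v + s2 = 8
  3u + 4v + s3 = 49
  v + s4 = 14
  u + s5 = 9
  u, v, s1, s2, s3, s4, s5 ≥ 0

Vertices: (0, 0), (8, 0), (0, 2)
Evaluating z = 4u - 3v at each vertex:
  (0, 0): z = 0
  (8, 0): z = 32
  (0, 2): z = -6

The smallest value is z = -6, attained at (0, 2).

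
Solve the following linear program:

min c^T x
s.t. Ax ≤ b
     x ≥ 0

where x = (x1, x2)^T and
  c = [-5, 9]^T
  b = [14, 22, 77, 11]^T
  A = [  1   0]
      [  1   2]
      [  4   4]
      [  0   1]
Each vertex is the intersection of two constraint boundaries that also satisfies all remaining constraints:
  x1 = 0 and x2 = 0 → (0, 0)
  x1 = 14 and x2 = 0 → (14, 0)
  x1 = 14 and x1 + 2x2 = 22 → (14, 4)
  x1 + 2x2 = 22 and x2 = 11 → (0, 11)

Evaluating z = -5x1 + 9x2 at each vertex:
  (0, 0): z = 0
  (14, 0): z = -70
  (14, 4): z = -34
  (0, 11): z = 99

The minimum is at (14, 0) with z = -70.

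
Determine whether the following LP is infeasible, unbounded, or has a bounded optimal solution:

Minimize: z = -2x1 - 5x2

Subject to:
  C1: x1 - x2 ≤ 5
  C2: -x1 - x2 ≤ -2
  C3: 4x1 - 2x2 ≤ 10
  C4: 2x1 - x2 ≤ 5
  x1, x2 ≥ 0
Feasible point: (0, 2) satisfies every constraint, so the LP is feasible.
Direction d = (0, 1): for each constraint row a, a·d ≤ 0 —
  (1)(0) + (-1)(1) = -1 ≤ 0
  (-1)(0) + (-1)(1) = -1 ≤ 0
  (4)(0) + (-2)(1) = -2 ≤ 0
  (2)(0) + (-1)(1) = -1 ≤ 0
and d ≥ 0, so (0, 2) + t·d stays feasible for every t ≥ 0. Along this ray z = -2x1 - 5x2 changes by -5 per unit t, so z → −∞.

The LP is unbounded; z can be made arbitrarily small.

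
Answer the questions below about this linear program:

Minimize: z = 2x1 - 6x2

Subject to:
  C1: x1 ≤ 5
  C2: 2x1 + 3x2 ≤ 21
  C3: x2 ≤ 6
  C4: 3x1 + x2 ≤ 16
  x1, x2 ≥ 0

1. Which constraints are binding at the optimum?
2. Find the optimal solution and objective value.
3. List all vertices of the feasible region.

1. C3, x1 ≥ 0
2. x1 = 0, x2 = 6, z = -36
3. (0, 0), (5, 0), (5, 1), (3.857, 4.429), (1.5, 6), (0, 6)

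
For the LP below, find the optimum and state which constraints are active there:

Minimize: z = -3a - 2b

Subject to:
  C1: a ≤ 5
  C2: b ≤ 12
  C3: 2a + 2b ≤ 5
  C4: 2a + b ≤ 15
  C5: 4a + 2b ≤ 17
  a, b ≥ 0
Optimal: a = 2.5, b = 0
Binding: C3, b ≥ 0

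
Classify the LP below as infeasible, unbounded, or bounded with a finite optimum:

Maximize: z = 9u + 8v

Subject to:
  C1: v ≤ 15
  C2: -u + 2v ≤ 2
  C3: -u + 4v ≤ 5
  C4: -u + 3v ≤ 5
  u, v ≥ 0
Feasible point: (0, 0) satisfies every constraint, so the LP is feasible.
Direction d = (1, 0): for each constraint row a, a·d ≤ 0 —
  (0)(1) + (1)(0) = 0 ≤ 0
  (-1)(1) + (2)(0) = -1 ≤ 0
  (-1)(1) + (4)(0) = -1 ≤ 0
  (-1)(1) + (3)(0) = -1 ≤ 0
and d ≥ 0, so (0, 0) + t·d stays feasible for every t ≥ 0. Along this ray z = 9u + 8v changes by 9 per unit t, so z → +∞.

Unbounded — the objective can increase without bound over the feasible region.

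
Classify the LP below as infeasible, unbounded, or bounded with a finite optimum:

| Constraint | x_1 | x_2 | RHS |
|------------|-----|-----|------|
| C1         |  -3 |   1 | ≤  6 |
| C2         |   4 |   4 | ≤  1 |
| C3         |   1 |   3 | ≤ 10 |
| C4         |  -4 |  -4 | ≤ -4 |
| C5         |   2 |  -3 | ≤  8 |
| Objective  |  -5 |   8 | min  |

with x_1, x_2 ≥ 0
C2 requires 4x_1 + 4x_2 ≤ 1, while C4 (-4x_1 - 4x_2 ≤ -4) is equivalent to 4x_1 + 4x_2 ≥ 4. Together they would need 4 ≤ 4x_1 + 4x_2 ≤ 1, which is impossible since 4 > 1. No point satisfies all constraints.

Infeasible: no point satisfies all constraints simultaneously.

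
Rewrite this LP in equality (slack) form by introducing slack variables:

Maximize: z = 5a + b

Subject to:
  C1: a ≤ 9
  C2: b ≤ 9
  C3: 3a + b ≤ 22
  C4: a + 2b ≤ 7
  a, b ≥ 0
max z = 5a + b

s.t.
  a + s1 = 9
  b + s2 = 9
  3a + b + s3 = 22
  a + 2b + s4 = 7
  a, b, s1, s2, s3, s4 ≥ 0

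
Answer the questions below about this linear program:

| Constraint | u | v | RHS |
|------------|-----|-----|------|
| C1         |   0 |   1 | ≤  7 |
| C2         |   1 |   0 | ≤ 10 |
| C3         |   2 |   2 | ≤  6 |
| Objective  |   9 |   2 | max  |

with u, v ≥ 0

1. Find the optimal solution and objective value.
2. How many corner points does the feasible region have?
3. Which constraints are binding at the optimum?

1. u = 3, v = 0, z = 27
2. 3
3. C3, v ≥ 0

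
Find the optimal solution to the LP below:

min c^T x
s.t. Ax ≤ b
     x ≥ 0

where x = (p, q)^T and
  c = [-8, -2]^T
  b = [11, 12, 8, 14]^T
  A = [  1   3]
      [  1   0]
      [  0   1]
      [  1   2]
Each vertex is the intersection of two constraint boundaries that also satisfies all remaining constraints:
  p = 0 and q = 0 → (0, 0)
  p + 3q = 11 and q = 0 → (11, 0)
  p + 3q = 11 and p = 0 → (0, 3.667)

Evaluating z = -8p - 2q at each vertex:
  (0, 0): z = 0
  (11, 0): z = -88
  (0, 3.667): z = -7.333

The minimum is at (11, 0) with z = -88.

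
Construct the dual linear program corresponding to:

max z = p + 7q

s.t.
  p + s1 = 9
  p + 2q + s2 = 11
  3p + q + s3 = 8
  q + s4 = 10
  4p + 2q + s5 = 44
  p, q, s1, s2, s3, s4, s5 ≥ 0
Minimize: z = 9y1 + 11y2 + 8y3 + 10y4 + 44y5

Subject to:
  C1: -y1 - y2 - 3y3 - 4y5 ≤ -1
  C2: -2y2 - y3 - y4 - 2y5 ≤ -7
  y1, y2, y3, y4, y5 ≥ 0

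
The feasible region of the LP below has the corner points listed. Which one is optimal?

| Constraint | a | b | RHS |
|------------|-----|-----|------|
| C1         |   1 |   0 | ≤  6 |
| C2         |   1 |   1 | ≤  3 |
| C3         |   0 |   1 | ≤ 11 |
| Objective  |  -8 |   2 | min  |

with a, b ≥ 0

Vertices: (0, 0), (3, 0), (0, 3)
Evaluating z = -8a + 2b at each vertex:
  (0, 0): z = 0
  (3, 0): z = -24
  (0, 3): z = 6

The smallest value is z = -24, attained at (3, 0).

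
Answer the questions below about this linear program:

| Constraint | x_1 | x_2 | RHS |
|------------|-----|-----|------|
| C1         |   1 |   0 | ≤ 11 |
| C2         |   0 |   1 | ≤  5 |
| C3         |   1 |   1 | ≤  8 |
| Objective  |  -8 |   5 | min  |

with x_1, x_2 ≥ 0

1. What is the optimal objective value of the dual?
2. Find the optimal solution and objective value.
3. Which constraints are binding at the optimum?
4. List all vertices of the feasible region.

1. -64 (by strong duality, equal to the primal optimum)
2. x_1 = 8, x_2 = 0, z = -64
3. C3, x_2 ≥ 0
4. (0, 0), (8, 0), (3, 5), (0, 5)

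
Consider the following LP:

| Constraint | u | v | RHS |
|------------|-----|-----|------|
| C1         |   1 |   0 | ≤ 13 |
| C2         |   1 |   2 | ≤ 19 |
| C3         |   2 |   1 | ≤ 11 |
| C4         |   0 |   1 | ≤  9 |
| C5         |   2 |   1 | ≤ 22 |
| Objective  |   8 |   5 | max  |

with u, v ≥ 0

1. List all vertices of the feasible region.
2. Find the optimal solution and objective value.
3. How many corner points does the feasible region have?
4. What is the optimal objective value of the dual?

1. (0, 0), (5.5, 0), (1, 9), (0, 9)
2. u = 1, v = 9, z = 53
3. 4
4. 53 (by strong duality, equal to the primal optimum)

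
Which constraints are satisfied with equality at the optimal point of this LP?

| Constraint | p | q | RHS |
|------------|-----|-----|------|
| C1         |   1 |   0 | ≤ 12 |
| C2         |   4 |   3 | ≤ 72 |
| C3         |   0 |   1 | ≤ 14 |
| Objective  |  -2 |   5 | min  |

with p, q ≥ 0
Optimal: p = 12, q = 0
Slack at optimum:
  C1: slack = 0 (binding)
  C2: slack = 24
  C3: slack = 14
  p ≥ 0: p = 12
  q ≥ 0: q = 0 (binding)
Binding constraints: C1, q ≥ 0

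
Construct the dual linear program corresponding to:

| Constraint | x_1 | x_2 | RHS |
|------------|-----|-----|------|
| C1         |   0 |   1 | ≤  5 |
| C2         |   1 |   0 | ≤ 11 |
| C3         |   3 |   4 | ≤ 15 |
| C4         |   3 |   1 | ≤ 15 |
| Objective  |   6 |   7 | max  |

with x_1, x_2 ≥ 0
Minimize: z = 5y1 + 11y2 + 15y3 + 15y4

Subject to:
  C1: -y2 - 3y3 - 3y4 ≤ -6
  C2: -y1 - 4y3 - y4 ≤ -7
  y1, y2, y3, y4 ≥ 0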